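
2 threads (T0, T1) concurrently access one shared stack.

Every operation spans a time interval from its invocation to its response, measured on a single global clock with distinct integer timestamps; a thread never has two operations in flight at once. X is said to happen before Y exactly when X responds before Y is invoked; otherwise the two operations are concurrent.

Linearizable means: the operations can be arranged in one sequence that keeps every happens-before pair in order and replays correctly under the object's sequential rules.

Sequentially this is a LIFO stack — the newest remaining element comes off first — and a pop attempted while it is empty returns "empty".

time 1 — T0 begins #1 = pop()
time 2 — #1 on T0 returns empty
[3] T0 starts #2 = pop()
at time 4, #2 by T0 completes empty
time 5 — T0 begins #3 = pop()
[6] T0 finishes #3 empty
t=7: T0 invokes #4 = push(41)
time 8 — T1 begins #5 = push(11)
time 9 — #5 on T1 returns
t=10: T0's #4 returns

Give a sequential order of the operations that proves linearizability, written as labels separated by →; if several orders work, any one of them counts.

1. #1 pop() → empty, leaving stack <>
2. #2 pop() → empty, leaving stack <>
3. #3 pop() → empty, leaving stack <>
4. #4 push(41), leaving stack <41>
5. #5 push(11), leaving stack <41,11>

#1 → #2 → #3 → #4 → #5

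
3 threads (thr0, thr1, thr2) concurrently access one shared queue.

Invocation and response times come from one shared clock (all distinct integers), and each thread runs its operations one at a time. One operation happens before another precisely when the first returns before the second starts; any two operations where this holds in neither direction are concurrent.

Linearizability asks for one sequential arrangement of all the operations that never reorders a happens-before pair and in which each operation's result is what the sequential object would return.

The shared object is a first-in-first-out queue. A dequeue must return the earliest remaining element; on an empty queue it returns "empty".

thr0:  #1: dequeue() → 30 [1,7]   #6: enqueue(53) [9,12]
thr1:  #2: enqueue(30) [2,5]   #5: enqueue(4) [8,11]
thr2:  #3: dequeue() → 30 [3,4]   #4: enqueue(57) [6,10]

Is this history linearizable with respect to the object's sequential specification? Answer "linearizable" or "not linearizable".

cut after 6 events: linearizable; cut after 7 events (#1 responds, time 7): not linearizable
no legal order exists: 6 real-time-consistent candidates over 3 completed queue operations, all rejected
no completion choice of the 1 pending operation (#4) rescues it — every subset was tried
take #1, #2, #3 (pending dropped): step 1 already fails, because #1 dequeue() → 30 cannot occur there
take #1, #3, #2 (pending dropped): step 1 already fails, because #1 dequeue() → 30 cannot occur there

not linearizable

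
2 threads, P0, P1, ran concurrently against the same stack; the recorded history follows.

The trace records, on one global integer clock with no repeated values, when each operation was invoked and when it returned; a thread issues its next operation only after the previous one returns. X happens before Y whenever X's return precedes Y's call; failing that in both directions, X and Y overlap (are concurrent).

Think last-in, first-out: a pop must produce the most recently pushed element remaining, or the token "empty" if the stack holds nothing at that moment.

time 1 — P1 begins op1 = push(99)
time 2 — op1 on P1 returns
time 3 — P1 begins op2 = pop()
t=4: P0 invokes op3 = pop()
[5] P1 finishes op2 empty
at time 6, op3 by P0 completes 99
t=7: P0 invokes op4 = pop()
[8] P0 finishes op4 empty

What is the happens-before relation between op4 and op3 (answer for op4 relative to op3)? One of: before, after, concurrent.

after

op4 spans [7,8], op3 spans [4,6]
resp(op3)=6 < inv(op4)=7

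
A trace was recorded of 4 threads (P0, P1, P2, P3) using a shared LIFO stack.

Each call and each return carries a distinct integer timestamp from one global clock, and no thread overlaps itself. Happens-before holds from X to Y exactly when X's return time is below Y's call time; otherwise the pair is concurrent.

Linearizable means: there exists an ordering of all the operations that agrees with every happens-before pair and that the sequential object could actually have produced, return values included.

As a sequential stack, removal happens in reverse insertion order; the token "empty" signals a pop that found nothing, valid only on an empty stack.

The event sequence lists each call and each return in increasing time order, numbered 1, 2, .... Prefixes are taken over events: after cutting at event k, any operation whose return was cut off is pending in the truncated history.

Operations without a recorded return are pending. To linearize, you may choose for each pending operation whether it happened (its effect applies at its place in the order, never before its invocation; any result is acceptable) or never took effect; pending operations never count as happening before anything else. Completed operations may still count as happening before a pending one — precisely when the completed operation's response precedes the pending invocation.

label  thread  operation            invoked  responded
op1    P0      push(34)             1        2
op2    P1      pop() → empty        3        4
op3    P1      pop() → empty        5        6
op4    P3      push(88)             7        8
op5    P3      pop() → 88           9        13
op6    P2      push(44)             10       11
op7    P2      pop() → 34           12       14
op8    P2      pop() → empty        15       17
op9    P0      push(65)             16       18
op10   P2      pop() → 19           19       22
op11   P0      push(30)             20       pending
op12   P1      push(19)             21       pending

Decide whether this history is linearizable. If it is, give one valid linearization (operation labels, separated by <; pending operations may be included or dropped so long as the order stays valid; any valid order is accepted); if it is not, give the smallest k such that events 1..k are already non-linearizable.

not linearizable — minimal violating prefix: 4 events

prefix check: 1..3 passes, 1..4 fails once op2's time-4 response joins
one real-time candidate order over the 2 completed operations — the LIFO stack replay rejects it
e.g. op1, op2: illegal at step 2, since op2 pop() → empty cannot apply there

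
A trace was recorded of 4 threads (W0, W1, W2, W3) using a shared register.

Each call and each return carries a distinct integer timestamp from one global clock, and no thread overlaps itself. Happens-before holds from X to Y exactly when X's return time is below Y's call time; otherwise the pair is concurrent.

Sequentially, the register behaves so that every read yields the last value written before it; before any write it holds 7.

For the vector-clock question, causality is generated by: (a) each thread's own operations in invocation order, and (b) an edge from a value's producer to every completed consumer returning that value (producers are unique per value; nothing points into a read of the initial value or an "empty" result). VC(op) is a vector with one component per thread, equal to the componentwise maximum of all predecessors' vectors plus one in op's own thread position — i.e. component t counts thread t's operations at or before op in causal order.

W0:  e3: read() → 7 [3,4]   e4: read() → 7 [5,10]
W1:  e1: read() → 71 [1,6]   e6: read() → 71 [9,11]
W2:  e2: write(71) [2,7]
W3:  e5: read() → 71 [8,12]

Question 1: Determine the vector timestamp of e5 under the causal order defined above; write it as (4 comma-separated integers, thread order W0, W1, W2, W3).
(0, 0, 1, 1)

e2, invoked 2, has no incoming edges; only W2's bump applies → (0, 0, 1, 0)
e3, invoked 3, has no incoming edges; only W0's bump applies → (1, 0, 0, 0)
e5, invoked 8, takes VC(e2)=(0, 0, 1, 0) under max, adds 1 for W3 → (0, 0, 1, 1)
e1, invoked 1, takes VC(e2)=(0, 0, 1, 0) under max, adds 1 for W1 → (0, 1, 1, 0)
e4, invoked 5, takes VC(e3)=(1, 0, 0, 0) under max, adds 1 for W0 → (2, 0, 0, 0)
e6, invoked 9, takes VC(e1)=(0, 1, 1, 0), VC(e2)=(0, 0, 1, 0) under max, adds 1 for W1 → (0, 2, 1, 0)
target: VC(e5) = (0, 0, 1, 1)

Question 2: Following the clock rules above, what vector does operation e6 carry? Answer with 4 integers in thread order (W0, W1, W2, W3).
(0, 2, 1, 0)

invoked at 2, e2 has no predecessors; its own W2 bump gives (0, 0, 1, 0)
invoked at 3, e3 has no predecessors; its own W0 bump gives (1, 0, 0, 0)
e5 (invocation 8): componentwise max over VC(e2)=(0, 0, 1, 0), +1 at W3, giving (0, 0, 1, 1)
e1 (invocation 1): componentwise max over VC(e2)=(0, 0, 1, 0), +1 at W1, giving (0, 1, 1, 0)
e4 (invocation 5): componentwise max over VC(e3)=(1, 0, 0, 0), +1 at W0, giving (2, 0, 0, 0)
e6 (invocation 9): componentwise max over VC(e1)=(0, 1, 1, 0), VC(e2)=(0, 0, 1, 0), +1 at W1, giving (0, 2, 1, 0)
target: VC(e6) = (0, 2, 1, 0)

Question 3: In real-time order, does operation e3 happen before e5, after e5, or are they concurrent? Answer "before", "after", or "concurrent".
before

e3 spans [3,4], e5 spans [8,12]
resp(e3)=4 < inv(e5)=8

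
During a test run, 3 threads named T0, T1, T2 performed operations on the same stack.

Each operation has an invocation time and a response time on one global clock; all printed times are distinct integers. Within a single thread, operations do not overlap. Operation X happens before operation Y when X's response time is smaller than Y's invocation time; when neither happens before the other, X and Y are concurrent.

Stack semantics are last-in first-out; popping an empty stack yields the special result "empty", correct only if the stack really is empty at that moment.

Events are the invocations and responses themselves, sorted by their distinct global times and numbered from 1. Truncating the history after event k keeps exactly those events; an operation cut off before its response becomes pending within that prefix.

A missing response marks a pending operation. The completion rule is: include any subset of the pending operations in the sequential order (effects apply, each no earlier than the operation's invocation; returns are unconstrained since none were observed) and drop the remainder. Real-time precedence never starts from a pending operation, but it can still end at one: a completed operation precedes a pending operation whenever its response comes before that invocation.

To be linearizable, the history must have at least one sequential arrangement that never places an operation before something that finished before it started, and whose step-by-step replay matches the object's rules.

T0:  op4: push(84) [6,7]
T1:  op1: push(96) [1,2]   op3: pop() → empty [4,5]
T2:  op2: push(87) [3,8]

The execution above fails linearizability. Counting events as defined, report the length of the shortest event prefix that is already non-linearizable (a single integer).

events 1..4 are still linearizable — one witness is op1:
after step 1 (op1 push(96)): stack <96>
event 5 — op3's response, time 5 — after it, nothing linearizes
completion choices over the 1 pending operation (op2) were checked; none helps
e.g. op1, op3 (pending dropped): illegal at step 2, since op3 pop() → empty cannot apply there

5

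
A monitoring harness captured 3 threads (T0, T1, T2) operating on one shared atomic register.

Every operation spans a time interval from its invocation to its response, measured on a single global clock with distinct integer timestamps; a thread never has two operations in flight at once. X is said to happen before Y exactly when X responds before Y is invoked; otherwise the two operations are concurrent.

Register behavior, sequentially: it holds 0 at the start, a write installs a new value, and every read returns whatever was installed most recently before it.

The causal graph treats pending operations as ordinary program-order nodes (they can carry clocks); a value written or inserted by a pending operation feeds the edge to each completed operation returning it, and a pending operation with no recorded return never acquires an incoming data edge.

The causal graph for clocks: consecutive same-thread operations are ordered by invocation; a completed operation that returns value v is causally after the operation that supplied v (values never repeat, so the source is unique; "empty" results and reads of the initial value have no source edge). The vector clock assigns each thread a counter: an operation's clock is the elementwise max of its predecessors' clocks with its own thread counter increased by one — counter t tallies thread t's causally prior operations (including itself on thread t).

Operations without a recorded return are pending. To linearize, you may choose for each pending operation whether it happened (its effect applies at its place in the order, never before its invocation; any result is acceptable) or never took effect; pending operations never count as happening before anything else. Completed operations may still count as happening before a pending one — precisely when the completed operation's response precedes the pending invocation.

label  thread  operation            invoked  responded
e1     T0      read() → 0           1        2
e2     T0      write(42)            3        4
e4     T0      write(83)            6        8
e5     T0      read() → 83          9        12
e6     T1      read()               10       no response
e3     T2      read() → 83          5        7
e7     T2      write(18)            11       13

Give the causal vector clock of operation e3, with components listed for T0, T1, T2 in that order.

invoked at 10, e6 has no predecessors; its own T1 bump gives (0, 1, 0)
invoked at 1, e1 has no predecessors; its own T0 bump gives (1, 0, 0)
invoked at 3, e2 merges VC(e1)=(1, 0, 0) and bumps T0's slot → (2, 0, 0)
invoked at 6, e4 merges VC(e2)=(2, 0, 0) and bumps T0's slot → (3, 0, 0)
invoked at 5, e3 merges VC(e4)=(3, 0, 0) and bumps T2's slot → (3, 0, 1)
invoked at 9, e5 merges VC(e4)=(3, 0, 0) and bumps T0's slot → (4, 0, 0)
invoked at 11, e7 merges VC(e3)=(3, 0, 1) and bumps T2's slot → (3, 0, 2)
target: VC(e3) = (3, 0, 1)

(3, 0, 1)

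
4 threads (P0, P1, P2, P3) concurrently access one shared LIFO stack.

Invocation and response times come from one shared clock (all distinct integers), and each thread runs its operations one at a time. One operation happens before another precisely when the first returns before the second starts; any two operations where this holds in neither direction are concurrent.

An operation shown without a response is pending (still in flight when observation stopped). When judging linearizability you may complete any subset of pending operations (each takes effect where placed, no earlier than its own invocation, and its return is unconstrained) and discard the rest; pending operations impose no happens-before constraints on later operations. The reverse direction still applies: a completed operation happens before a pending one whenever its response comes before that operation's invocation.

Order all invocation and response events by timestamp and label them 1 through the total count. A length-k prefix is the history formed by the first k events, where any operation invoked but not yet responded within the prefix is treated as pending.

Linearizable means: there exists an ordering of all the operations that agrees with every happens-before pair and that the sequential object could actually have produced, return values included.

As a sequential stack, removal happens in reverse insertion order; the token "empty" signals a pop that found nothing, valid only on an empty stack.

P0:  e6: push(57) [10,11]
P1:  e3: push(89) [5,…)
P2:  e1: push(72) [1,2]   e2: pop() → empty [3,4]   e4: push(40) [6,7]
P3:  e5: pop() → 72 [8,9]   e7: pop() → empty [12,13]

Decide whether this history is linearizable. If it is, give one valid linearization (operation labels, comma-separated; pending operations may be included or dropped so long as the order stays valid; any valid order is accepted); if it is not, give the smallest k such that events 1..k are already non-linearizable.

through event 3 a valid linearization exists; event 4 (e2 responding at time 4) ends that
a single order respects real time; the 2 completed LIFO stack operations fail replay along it
one such order, e1, e2, breaks at step 2 where e2 pop() → empty is illegal

not linearizable — minimal violating prefix: 4 events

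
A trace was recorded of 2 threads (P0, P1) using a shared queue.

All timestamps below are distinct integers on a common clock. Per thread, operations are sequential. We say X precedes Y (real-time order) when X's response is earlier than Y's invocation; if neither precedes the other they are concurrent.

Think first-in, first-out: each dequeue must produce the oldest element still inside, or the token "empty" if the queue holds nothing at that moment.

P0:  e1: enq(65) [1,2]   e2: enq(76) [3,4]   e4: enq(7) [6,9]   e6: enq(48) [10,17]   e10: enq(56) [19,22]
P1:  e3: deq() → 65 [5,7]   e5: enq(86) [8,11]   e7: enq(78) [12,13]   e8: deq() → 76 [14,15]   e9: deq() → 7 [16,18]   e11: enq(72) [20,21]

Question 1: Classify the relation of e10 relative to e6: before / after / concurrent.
after

e10 spans [19,22], e6 spans [10,17]
resp(e6)=17 < inv(e10)=19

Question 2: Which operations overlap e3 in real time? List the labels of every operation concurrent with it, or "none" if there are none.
e4

e3 runs from 5 to 7; window-overlapping ops are concurrent
e1 [1,2]: before
e2 [3,4]: before
e4 [6,9]: concurrent
e5 [8,11]: after
e6 [10,17]: after
e7 [12,13]: after
e8 [14,15]: after
e9 [16,18]: after
e10 [19,22]: after
e11 [20,21]: after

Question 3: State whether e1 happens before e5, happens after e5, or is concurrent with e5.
before

e1 spans [1,2], e5 spans [8,11]
resp(e1)=2 < inv(e5)=8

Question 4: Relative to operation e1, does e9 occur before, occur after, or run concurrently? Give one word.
after

e9 spans [16,18], e1 spans [1,2]
resp(e1)=2 < inv(e9)=16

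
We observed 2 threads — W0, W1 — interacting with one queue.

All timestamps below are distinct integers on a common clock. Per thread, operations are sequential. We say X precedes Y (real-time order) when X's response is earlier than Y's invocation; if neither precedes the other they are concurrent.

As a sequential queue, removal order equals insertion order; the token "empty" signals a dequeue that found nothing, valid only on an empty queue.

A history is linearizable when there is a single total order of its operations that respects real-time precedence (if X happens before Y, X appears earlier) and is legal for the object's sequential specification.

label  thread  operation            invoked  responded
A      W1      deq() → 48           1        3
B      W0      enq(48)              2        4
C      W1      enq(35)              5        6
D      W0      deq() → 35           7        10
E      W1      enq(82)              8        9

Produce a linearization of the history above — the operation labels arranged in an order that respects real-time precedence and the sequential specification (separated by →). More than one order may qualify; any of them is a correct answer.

1. B enq(48), leaving queue <48>
2. A deq() → 48, leaving queue <>
3. C enq(35), leaving queue <35>
4. D deq() → 35, leaving queue <>
5. E enq(82), leaving queue <82>

B → A → C → D → E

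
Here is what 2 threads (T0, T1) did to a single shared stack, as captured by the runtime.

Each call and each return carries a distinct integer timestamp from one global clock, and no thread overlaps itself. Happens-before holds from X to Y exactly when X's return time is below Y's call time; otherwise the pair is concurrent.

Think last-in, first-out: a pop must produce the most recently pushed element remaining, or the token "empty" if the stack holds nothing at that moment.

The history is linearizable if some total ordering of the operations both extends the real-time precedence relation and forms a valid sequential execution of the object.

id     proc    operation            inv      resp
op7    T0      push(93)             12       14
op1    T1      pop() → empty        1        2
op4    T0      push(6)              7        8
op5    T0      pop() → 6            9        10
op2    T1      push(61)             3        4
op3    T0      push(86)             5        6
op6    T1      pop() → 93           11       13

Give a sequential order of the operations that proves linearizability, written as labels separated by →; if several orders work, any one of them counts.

op1 → op2 → op3 → op4 → op5 → op7 → op6

after step 1 (op1 pop() → empty): stack <>
after step 2 (op2 push(61)): stack <61>
after step 3 (op3 push(86)): stack <61,86>
after step 4 (op4 push(6)): stack <61,86,6>
after step 5 (op5 pop() → 6): stack <61,86>
after step 6 (op7 push(93)): stack <61,86,93>
after step 7 (op6 pop() → 93): stack <61,86>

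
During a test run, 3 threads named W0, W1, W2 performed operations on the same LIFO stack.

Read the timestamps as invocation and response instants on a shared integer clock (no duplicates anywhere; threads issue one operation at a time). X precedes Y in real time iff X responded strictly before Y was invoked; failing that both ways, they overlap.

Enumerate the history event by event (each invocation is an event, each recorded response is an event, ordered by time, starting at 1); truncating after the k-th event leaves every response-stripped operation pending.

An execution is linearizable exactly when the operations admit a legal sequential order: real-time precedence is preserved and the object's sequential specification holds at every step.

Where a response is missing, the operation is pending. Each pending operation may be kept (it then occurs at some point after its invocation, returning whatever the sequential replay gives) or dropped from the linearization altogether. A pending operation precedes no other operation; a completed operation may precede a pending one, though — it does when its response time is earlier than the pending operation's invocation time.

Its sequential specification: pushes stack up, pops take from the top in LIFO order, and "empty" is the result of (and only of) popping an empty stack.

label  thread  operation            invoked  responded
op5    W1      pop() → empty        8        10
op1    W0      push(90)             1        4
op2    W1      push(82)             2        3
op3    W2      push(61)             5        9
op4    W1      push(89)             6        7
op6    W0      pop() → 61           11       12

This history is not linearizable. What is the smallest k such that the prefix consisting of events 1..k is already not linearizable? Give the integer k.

10

events 1..9 are linearizable, e.g. via op1, op2, op3, op4:
after step 1 (op1 push(90)): stack <90>
after step 2 (op2 push(82)): stack <90,82>
after step 3 (op3 push(61)): stack <90,82,61>
after step 4 (op4 push(89)): stack <90,82,61,89>
once event 10 joins (op5's response, time 10), exhaustive search finds no witness
one such order, op1, op2, op3, op4, op5, breaks at step 5 where op5 pop() → empty is illegal
one such order, op1, op2, op4, op3, op5, breaks at step 5 where op5 pop() → empty is illegal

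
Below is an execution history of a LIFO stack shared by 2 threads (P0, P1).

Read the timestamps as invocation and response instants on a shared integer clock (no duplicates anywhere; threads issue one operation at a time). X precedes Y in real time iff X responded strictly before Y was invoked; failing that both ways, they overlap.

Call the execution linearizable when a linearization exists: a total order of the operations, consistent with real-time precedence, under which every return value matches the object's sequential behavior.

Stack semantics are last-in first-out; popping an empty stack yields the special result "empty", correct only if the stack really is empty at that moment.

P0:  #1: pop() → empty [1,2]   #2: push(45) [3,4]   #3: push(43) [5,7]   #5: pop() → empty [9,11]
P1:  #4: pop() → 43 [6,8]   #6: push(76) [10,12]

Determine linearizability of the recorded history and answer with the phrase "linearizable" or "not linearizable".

prefix check: 1..10 passes, 1..11 fails once #5's time-11 response joins
no legal order exists: 2 real-time-consistent candidates over 5 completed LIFO stack operations, all rejected
including or dropping the 1 pending operation (#6) in any combination fails
e.g. #1, #2, #3, #4, #5 (pending dropped): illegal at step 5, since #5 pop() → empty cannot apply there
e.g. #1, #2, #4, #3, #5 (pending dropped): illegal at step 3, since #4 pop() → 43 cannot apply there

not linearizable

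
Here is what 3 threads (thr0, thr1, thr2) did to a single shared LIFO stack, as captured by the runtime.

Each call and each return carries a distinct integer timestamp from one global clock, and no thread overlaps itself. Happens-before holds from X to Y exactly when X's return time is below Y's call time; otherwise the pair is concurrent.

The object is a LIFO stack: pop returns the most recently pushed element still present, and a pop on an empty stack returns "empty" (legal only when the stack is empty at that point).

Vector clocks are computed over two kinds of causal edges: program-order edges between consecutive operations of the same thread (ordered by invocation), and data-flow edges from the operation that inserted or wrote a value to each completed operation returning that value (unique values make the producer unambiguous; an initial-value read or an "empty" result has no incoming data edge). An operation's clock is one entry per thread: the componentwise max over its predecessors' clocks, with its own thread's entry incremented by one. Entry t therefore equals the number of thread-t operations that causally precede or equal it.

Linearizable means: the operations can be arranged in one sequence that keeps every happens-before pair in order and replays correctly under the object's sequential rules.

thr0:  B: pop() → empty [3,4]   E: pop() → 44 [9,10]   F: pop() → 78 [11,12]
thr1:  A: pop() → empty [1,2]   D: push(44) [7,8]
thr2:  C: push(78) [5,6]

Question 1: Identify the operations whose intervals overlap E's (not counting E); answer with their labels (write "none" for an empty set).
E runs from 9 to 10; window-overlapping ops are concurrent
A [1,2]: before
B [3,4]: before
C [5,6]: before
D [7,8]: before
F [11,12]: after

none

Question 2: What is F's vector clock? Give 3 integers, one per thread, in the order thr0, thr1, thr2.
VC(C, invoked at 5): no causal predecessors; +1 on thr2 → (0, 0, 1)
VC(A, invoked at 1): no causal predecessors; +1 on thr1 → (0, 1, 0)
VC(B, invoked at 3): no causal predecessors; +1 on thr0 → (1, 0, 0)
VC(D, invoked at 7): max of VC(A)=(0, 1, 0), then +1 on thread thr1 → (0, 2, 0)
VC(E, invoked at 9): max of VC(B)=(1, 0, 0), VC(D)=(0, 2, 0), then +1 on thread thr0 → (2, 2, 0)
VC(F, invoked at 11): max of VC(C)=(0, 0, 1), VC(E)=(2, 2, 0), then +1 on thread thr0 → (3, 2, 1)
target: VC(F) = (3, 2, 1)

(3, 2, 1)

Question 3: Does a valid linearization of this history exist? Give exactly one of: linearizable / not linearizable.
one valid linearization: A, B, C, D, E, F
after step 1 (A pop() → empty): stack <>
after step 2 (B pop() → empty): stack <>
after step 3 (C push(78)): stack <78>
after step 4 (D push(44)): stack <78,44>
after step 5 (E pop() → 44): stack <78>
after step 6 (F pop() → 78): stack <>

linearizable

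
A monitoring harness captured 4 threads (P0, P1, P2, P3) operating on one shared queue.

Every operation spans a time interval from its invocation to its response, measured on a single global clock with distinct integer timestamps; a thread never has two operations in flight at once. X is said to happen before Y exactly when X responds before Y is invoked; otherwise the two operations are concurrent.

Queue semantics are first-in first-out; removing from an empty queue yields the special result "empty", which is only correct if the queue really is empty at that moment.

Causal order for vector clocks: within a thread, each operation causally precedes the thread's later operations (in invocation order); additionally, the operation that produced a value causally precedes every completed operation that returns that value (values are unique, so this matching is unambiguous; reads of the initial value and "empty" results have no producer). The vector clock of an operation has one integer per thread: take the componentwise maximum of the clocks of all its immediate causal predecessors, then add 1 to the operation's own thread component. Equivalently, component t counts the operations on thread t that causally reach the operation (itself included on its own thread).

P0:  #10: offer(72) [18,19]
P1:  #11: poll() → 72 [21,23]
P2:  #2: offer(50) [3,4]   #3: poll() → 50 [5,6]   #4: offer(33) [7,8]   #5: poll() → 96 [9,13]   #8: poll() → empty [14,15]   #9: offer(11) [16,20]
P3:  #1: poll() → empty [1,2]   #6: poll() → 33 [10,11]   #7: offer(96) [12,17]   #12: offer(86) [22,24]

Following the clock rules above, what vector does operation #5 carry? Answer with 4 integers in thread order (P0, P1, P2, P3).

(0, 0, 4, 3)

VC(#1, invoked at 1): no causal predecessors; +1 on P3 → (0, 0, 0, 1)
VC(#2, invoked at 3): no causal predecessors; +1 on P2 → (0, 0, 1, 0)
VC(#10, invoked at 18): no causal predecessors; +1 on P0 → (1, 0, 0, 0)
#3, invoked 5, takes VC(#2)=(0, 0, 1, 0) under max, adds 1 for P2 → (0, 0, 2, 0)
#11, invoked 21, takes VC(#10)=(1, 0, 0, 0) under max, adds 1 for P1 → (1, 1, 0, 0)
#4, invoked 7, takes VC(#3)=(0, 0, 2, 0) under max, adds 1 for P2 → (0, 0, 3, 0)
#6, invoked 10, takes VC(#1)=(0, 0, 0, 1), VC(#4)=(0, 0, 3, 0) under max, adds 1 for P3 → (0, 0, 3, 2)
#7, invoked 12, takes VC(#6)=(0, 0, 3, 2) under max, adds 1 for P3 → (0, 0, 3, 3)
#12, invoked 22, takes VC(#7)=(0, 0, 3, 3) under max, adds 1 for P3 → (0, 0, 3, 4)
#5, invoked 9, takes VC(#4)=(0, 0, 3, 0), VC(#7)=(0, 0, 3, 3) under max, adds 1 for P2 → (0, 0, 4, 3)
#8, invoked 14, takes VC(#5)=(0, 0, 4, 3) under max, adds 1 for P2 → (0, 0, 5, 3)
#9, invoked 16, takes VC(#8)=(0, 0, 5, 3) under max, adds 1 for P2 → (0, 0, 6, 3)
target: VC(#5) = (0, 0, 4, 3)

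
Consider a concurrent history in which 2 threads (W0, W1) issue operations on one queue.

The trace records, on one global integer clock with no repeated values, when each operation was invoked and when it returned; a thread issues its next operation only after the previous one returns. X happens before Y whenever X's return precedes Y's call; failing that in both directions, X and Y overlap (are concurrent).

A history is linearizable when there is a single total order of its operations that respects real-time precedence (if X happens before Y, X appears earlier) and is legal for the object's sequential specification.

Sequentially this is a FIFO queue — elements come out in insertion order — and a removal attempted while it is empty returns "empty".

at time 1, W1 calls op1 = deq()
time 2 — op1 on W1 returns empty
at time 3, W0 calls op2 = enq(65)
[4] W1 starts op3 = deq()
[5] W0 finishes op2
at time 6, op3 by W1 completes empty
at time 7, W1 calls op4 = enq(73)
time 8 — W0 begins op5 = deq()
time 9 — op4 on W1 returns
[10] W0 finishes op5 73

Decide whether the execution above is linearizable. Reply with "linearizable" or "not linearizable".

not linearizable

the violation lands at event 10, op5's response at time 10: events 1..9 linearize, events 1..10 do not
4 orders of the 5 completed queue ops respect real time; none is legal
e.g. op1, op2, op3, op4, op5: illegal at step 3, since op3 deq() → empty cannot apply there
e.g. op1, op2, op3, op5, op4: illegal at step 3, since op3 deq() → empty cannot apply there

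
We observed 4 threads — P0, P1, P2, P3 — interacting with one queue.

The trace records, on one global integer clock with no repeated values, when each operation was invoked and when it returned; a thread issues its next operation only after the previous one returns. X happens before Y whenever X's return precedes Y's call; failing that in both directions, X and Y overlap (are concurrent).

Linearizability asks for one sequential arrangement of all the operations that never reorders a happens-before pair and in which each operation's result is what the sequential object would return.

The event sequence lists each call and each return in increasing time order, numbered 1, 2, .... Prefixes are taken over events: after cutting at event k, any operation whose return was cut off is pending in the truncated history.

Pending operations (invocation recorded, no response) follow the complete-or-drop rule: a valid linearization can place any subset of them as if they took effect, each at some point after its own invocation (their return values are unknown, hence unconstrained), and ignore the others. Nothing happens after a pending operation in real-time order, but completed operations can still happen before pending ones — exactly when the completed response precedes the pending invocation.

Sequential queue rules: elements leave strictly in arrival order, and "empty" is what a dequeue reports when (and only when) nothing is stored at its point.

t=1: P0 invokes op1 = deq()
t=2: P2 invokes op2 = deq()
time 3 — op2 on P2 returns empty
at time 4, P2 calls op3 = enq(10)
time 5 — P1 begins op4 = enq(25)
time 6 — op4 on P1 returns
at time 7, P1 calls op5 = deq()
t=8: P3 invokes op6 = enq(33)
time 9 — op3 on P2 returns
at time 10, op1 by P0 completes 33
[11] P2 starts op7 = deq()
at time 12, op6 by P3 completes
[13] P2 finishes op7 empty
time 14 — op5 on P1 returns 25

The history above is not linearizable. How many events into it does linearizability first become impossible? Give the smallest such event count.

13

one valid order for events 1..12 is op2, op4, op5, op6, op1, op3:
step 1: op2 deq() → empty — queue <>
step 2: op4 enq(25) — queue <25>
step 3: op5 deq() (pending, included) — queue <>
step 4: op6 enq(33) — queue <33>
step 5: op1 deq() → 33 — queue <>
step 6: op3 enq(10) — queue <10>
once event 13 joins (op7's response, time 13), exhaustive search finds no witness
completion choices over the 1 pending operation (op5) were checked; none helps
one such order, op1, op2, op3, op4, op6, op7 (pending dropped), breaks at step 1 where op1 deq() → 33 is illegal
one such order, op1, op2, op3, op4, op7, op6 (pending dropped), breaks at step 1 where op1 deq() → 33 is illegal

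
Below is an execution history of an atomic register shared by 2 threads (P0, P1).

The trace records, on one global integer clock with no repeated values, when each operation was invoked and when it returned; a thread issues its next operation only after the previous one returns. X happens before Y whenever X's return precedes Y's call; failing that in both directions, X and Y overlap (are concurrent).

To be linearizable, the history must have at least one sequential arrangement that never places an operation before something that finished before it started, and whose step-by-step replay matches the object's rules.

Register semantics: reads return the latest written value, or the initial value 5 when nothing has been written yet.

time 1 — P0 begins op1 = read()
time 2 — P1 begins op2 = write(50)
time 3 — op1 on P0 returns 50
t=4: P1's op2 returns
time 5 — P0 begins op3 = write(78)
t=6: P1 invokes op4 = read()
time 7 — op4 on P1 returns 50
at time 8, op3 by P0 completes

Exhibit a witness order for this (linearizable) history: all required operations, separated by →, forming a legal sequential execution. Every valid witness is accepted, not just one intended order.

after step 1 (op2 write(50)): value 50
after step 2 (op1 read() → 50): value 50
after step 3 (op4 read() → 50): value 50
after step 4 (op3 write(78)): value 78

op2 → op1 → op4 → op3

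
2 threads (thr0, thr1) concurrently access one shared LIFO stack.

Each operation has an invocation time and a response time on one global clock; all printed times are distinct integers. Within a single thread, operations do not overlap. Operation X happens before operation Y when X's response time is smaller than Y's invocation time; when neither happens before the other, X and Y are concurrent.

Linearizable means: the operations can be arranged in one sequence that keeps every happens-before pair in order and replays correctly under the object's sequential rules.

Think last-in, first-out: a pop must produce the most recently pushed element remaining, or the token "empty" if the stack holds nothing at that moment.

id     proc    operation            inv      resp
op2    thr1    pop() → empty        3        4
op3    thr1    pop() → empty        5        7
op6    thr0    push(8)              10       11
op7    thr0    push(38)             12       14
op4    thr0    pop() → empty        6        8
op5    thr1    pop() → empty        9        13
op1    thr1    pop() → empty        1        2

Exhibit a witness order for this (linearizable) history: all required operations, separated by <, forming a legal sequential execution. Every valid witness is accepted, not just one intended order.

1. op1 pop() → empty, leaving stack <>
2. op2 pop() → empty, leaving stack <>
3. op3 pop() → empty, leaving stack <>
4. op4 pop() → empty, leaving stack <>
5. op5 pop() → empty, leaving stack <>
6. op6 push(8), leaving stack <8>
7. op7 push(38), leaving stack <8,38>

op1 < op2 < op3 < op4 < op5 < op6 < op7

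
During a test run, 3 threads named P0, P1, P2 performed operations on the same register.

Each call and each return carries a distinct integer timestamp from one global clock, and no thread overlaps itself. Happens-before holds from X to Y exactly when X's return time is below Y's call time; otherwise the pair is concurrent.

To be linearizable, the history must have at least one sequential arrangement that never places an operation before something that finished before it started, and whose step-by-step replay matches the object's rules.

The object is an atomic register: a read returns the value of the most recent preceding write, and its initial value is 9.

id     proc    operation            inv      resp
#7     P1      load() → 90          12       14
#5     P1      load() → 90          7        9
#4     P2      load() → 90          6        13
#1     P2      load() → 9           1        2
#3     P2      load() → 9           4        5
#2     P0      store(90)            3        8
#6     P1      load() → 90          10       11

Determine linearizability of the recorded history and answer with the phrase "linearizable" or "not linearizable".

one valid linearization: #1, #3, #2, #4, #5, #6, #7
1. #1 load() → 9, leaving value 9
2. #3 load() → 9, leaving value 9
3. #2 store(90), leaving value 90
4. #4 load() → 90, leaving value 90
5. #5 load() → 90, leaving value 90
6. #6 load() → 90, leaving value 90
7. #7 load() → 90, leaving value 90

linearizable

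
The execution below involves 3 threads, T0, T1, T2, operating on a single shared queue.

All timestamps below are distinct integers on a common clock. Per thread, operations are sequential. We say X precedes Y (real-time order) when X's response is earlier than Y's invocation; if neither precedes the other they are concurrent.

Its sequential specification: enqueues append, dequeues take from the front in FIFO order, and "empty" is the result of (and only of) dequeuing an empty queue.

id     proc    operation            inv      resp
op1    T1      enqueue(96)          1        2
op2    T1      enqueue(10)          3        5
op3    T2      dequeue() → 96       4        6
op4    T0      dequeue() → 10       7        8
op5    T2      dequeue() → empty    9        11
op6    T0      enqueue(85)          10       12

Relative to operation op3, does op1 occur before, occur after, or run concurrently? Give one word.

before

op1 spans [1,2], op3 spans [4,6]
resp(op1)=2 < inv(op3)=4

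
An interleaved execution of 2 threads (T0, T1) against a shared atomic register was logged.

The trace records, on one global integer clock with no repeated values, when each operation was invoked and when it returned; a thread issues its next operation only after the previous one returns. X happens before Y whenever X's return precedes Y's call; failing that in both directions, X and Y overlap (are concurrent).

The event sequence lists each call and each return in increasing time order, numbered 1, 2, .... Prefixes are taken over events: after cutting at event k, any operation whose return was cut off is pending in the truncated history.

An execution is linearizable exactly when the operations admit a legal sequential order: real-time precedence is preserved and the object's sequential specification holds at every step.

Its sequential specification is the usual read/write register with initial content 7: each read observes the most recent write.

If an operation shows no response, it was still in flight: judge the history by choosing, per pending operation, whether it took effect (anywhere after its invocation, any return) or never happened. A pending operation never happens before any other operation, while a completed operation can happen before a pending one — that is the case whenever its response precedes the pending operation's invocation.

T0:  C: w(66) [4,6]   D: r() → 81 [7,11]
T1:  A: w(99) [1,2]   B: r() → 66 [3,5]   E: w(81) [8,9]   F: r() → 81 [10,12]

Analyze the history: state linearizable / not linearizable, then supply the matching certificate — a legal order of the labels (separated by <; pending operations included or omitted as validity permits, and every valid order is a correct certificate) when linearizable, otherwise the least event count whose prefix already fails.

step 1: A w(99) — value 99
step 2: C w(66) — value 66
step 3: B r() → 66 — value 66
step 4: E w(81) — value 81
step 5: D r() → 81 — value 81
step 6: F r() → 81 — value 81

linearizable — witness: A < C < B < E < D < F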